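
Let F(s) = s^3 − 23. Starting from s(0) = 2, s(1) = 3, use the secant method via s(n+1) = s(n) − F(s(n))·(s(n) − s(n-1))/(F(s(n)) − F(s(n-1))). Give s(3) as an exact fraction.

25793/9079

F(2) = −15, F(3) = 4. s(2) = 3 − 4·(3 − 2)/(4 − (−15)) = 53/19.
F(3) = 4, F(53/19) = −8880/6859. s(3) = (53/19) − (−8880/6859)·((53/19) − 3)/((−8880/6859) − 4) = 25793/9079.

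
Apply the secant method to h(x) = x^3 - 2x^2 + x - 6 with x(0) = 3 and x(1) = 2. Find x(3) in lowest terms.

h(3) = 6, h(2) = -4. x(2) = 2 - (-4)·(2 - 3)/((-4) - 6) = 12/5.
h(2) = -4, h(12/5) = -162/125. x(3) = (12/5) - (-162/125)·((12/5) - 2)/((-162/125) - (-4)) = 438/169.

438/169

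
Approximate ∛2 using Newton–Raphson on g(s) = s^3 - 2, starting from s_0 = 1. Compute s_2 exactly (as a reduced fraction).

g'(s) = 3s^2.
g(1) = -1, g'(1) = 3, so s_1 = 1 - (-1)/3 = 4/3.
g(4/3) = 10/27, g'(4/3) = 16/3, so s_2 = (4/3) - (10/27)/(16/3) = 91/72.

91/72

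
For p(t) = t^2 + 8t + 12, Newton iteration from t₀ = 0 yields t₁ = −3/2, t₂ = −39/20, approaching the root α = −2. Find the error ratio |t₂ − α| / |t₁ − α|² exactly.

1/5

t₁ − α = −3/2 − (−2) = −3/2 + 2 = 1/2, so |t₁ − α| = 1/2.
t₂ − α = −39/20 − (−2) = −39/20 + 2 = 1/20, so |t₂ − α| = 1/20.
|t₁ − α|² = 1/4.
Ratio = (1/20) / (1/4) = 1/5.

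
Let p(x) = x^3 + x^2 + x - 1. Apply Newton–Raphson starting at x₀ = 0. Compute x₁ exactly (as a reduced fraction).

1

p'(x) = 3x^2 + 2x + 1.
p(0) = -1, p'(0) = 1, so x₁ = 0 - (-1)/1 = 1.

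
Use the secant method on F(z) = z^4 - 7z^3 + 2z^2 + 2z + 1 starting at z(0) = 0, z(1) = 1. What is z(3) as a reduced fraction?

35/43

F(0) = 1, F(1) = -1. z(2) = 1 - (-1)·(1 - 0)/((-1) - 1) = 1/2.
F(1) = -1, F(1/2) = 27/16. z(3) = (1/2) - (27/16)·((1/2) - 1)/((27/16) - (-1)) = 35/43.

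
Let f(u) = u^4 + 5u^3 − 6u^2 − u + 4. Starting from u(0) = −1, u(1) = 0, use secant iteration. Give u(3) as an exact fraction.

f(−1) = −5, f(0) = 4. u(2) = 0 − 4·(0 − (−1))/(4 − (−5)) = −4/9.
f(0) = 4, f(−4/9) = 18760/6561. u(3) = (−4/9) − (18760/6561)·((−4/9) − 0)/((18760/6561) − 4) = −2916/1871.

−2916/1871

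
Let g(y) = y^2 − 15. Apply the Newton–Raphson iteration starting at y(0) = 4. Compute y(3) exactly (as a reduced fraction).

g'(y) = 2y.
g(4) = 1, g'(4) = 8, so y(1) = 4 − 1/8 = 31/8.
g(31/8) = 1/64, g'(31/8) = 31/4, so y(2) = (31/8) − (1/64)/(31/4) = 1921/496.
g(1921/496) = 1/246016, g'(1921/496) = 1921/248, so y(3) = (1921/496) − (1/246016)/(1921/248) = 7380481/1905632.

7380481/1905632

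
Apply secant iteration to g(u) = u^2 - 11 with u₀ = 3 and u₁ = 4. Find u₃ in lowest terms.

169/51

g(3) = -2, g(4) = 5. u₂ = 4 - 5·(4 - 3)/(5 - (-2)) = 23/7.
g(4) = 5, g(23/7) = -10/49. u₃ = (23/7) - (-10/49)·((23/7) - 4)/((-10/49) - 5) = 169/51.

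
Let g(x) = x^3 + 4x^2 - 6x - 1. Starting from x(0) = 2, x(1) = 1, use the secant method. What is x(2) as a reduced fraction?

g(2) = 11, g(1) = -2. x(2) = 1 - (-2)·(1 - 2)/((-2) - 11) = 15/13.

15/13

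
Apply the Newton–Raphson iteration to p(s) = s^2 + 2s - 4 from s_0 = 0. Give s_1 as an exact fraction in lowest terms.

p'(s) = 2s + 2.
p(0) = -4, p'(0) = 2, so s_1 = 0 - (-4)/2 = 2.

2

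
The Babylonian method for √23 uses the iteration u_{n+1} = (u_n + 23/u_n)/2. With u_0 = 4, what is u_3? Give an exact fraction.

u_1 = (4 + 23/4)/2 = 39/8.
u_2 = (39/8 + 23/(39/8))/2 = 2993/624.
u_3 = (2993/624 + 23/(2993/624))/2 = 17913697/3735264.

17913697/3735264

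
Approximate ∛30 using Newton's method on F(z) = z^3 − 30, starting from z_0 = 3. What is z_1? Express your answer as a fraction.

F'(z) = 3z^2.
F(3) = −3, F'(3) = 27, so z_1 = 3 − (−3)/27 = 28/9.

28/9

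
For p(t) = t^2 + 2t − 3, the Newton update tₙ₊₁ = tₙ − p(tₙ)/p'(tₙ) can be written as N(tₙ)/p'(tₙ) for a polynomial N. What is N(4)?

p'(t) = 2t + 2.
N(t) = t·p'(t) − p(t) = t·(2t + 2) − (t^2 + 2t − 3) = t^2 + 3.
N(4) = 19.

19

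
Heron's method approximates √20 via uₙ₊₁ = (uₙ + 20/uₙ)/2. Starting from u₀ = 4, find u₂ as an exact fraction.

161/36

u₁ = (4 + 20/4)/2 = 9/2.
u₂ = (9/2 + 20/(9/2))/2 = 161/36.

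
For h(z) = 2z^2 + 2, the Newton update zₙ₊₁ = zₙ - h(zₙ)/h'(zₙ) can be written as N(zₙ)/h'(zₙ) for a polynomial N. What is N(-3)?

16

h'(z) = 4z.
N(z) = z·h'(z) - h(z) = z·(4z) - (2z^2 + 2) = 2z^2 - 2.
N(-3) = 16.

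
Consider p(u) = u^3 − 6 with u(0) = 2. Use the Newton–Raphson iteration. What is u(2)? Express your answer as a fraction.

p'(u) = 3u^2.
p(2) = 2, p'(2) = 12, so u(1) = 2 − 2/12 = 11/6.
p(11/6) = 35/216, p'(11/6) = 121/12, so u(2) = (11/6) − (35/216)/(121/12) = 1979/1089.

1979/1089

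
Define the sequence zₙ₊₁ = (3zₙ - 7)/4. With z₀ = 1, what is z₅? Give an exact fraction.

z₁ = (3·1 - 7)/4 = -1.
z₂ = (3·(-1) - 7)/4 = -5/2.
z₃ = (3·(-5/2) - 7)/4 = -29/8.
z₄ = (3·(-29/8) - 7)/4 = -143/32.
z₅ = (3·(-143/32) - 7)/4 = -653/128.

-653/128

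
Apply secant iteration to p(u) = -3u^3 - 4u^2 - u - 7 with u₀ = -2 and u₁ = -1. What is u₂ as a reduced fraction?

p(-2) = 3, p(-1) = -7. u₂ = (-1) - (-7)·((-1) - (-2))/((-7) - 3) = -17/10.

-17/10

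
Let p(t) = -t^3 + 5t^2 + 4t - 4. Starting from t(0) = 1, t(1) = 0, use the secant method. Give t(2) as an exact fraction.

p(1) = 4, p(0) = -4. t(2) = 0 - (-4)·(0 - 1)/((-4) - 4) = 1/2.

1/2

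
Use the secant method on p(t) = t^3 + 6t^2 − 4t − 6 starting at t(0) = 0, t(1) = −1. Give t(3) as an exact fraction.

p(0) = −6, p(−1) = 3. t(2) = (−1) − 3·((−1) − 0)/(3 − (−6)) = −2/3.
p(−1) = 3, p(−2/3) = −26/27. t(3) = (−2/3) − (−26/27)·((−2/3) − (−1))/((−26/27) − 3) = −80/107.

−80/107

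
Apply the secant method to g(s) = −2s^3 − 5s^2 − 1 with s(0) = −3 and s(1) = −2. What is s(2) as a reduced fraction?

−31/13

g(−3) = 8, g(−2) = −5. s(2) = (−2) − (−5)·((−2) − (−3))/((−5) − 8) = −31/13.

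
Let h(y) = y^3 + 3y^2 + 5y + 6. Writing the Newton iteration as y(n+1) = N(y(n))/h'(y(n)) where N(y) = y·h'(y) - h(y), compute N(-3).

-33

h'(y) = 3y^2 + 6y + 5.
N(y) = y·h'(y) - h(y) = y·(3y^2 + 6y + 5) - (y^3 + 3y^2 + 5y + 6) = 2y^3 + 3y^2 - 6.
N(-3) = -33.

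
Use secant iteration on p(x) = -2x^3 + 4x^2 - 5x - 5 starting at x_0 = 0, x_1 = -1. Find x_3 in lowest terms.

-985/1711

p(0) = -5, p(-1) = 6. x_2 = (-1) - 6·((-1) - 0)/(6 - (-5)) = -5/11.
p(-1) = 6, p(-5/11) = -2280/1331. x_3 = (-5/11) - (-2280/1331)·((-5/11) - (-1))/((-2280/1331) - 6) = -985/1711.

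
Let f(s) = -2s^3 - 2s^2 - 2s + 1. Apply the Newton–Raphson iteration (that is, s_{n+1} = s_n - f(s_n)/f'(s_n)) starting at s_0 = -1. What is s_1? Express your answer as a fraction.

f'(s) = -6s^2 - 4s - 2.
f(-1) = 3, f'(-1) = -4, so s_1 = (-1) - 3/(-4) = -1/4.

-1/4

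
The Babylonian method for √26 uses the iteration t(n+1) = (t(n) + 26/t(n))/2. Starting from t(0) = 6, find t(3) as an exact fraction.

t(1) = (6 + 26/6)/2 = 31/6.
t(2) = (31/6 + 26/(31/6))/2 = 1897/372.
t(3) = (1897/372 + 26/(1897/372))/2 = 7196593/1411368.

7196593/1411368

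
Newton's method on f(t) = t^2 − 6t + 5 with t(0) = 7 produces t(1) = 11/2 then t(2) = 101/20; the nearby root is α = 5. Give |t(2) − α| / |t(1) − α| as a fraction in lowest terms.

t(1) − α = 11/2 − 5 = 1/2, so |t(1) − α| = 1/2.
t(2) − α = 101/20 − 5 = 1/20, so |t(2) − α| = 1/20.
Ratio = (1/20) / (1/2) = 1/10.

1/10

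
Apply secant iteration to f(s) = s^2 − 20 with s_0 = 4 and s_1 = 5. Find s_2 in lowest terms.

f(4) = −4, f(5) = 5. s_2 = 5 − 5·(5 − 4)/(5 − (−4)) = 40/9.

40/9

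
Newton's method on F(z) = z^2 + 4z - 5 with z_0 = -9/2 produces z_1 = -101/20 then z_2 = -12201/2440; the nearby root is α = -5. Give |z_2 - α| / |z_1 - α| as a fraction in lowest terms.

z_1 - α = -101/20 - (-5) = -101/20 + 5 = -1/20, so |z_1 - α| = 1/20.
z_2 - α = -12201/2440 - (-5) = -12201/2440 + 5 = -1/2440, so |z_2 - α| = 1/2440.
Ratio = (1/2440) / (1/20) = 1/122.

1/122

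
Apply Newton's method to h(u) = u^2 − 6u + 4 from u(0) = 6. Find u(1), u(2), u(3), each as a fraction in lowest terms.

h'(u) = 2u − 6.
h(6) = 4, h'(6) = 6, so u(1) = 6 − 4/6 = 16/3.
h(16/3) = 4/9, h'(16/3) = 14/3, so u(2) = (16/3) − (4/9)/(14/3) = 110/21.
h(110/21) = 4/441, h'(110/21) = 94/21, so u(3) = (110/21) − (4/441)/(94/21) = 5168/987.

u(1) = 16/3, u(2) = 110/21, u(3) = 5168/987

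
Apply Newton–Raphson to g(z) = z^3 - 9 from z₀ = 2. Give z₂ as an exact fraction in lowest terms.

23401/11250

g'(z) = 3z^2.
g(2) = -1, g'(2) = 12, so z₁ = 2 - (-1)/12 = 25/12.
g(25/12) = 73/1728, g'(25/12) = 625/48, so z₂ = (25/12) - (73/1728)/(625/48) = 23401/11250.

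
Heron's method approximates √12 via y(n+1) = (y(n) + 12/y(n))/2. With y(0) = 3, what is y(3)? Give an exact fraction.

y(1) = (3 + 12/3)/2 = 7/2.
y(2) = (7/2 + 12/(7/2))/2 = 97/28.
y(3) = (97/28 + 12/(97/28))/2 = 18817/5432.

18817/5432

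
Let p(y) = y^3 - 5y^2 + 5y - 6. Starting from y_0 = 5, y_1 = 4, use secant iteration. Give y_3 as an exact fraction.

25006/6031

p(5) = 19, p(4) = -2. y_2 = 4 - (-2)·(4 - 5)/((-2) - 19) = 86/21.
p(4) = -2, p(86/21) = -6460/9261. y_3 = (86/21) - (-6460/9261)·((86/21) - 4)/((-6460/9261) - (-2)) = 25006/6031.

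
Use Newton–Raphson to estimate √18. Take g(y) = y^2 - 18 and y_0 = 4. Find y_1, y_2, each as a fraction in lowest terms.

y_1 = 17/4, y_2 = 577/136

g'(y) = 2y.
g(4) = -2, g'(4) = 8, so y_1 = 4 - (-2)/8 = 17/4.
g(17/4) = 1/16, g'(17/4) = 17/2, so y_2 = (17/4) - (1/16)/(17/2) = 577/136.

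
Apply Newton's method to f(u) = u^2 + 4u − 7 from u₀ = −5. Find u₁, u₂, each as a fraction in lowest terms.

f'(u) = 2u + 4.
f(−5) = −2, f'(−5) = −6, so u₁ = (−5) − (−2)/(−6) = −16/3.
f(−16/3) = 1/9, f'(−16/3) = −20/3, so u₂ = (−16/3) − (1/9)/(−20/3) = −319/60.

u₁ = −16/3, u₂ = −319/60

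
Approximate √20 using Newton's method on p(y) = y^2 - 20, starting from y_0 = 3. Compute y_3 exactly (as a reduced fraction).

p'(y) = 2y.
p(3) = -11, p'(3) = 6, so y_1 = 3 - (-11)/6 = 29/6.
p(29/6) = 121/36, p'(29/6) = 29/3, so y_2 = (29/6) - (121/36)/(29/3) = 1561/348.
p(1561/348) = 14641/121104, p'(1561/348) = 1561/174, so y_3 = (1561/348) - (14641/121104)/(1561/174) = 4858801/1086456.

4858801/1086456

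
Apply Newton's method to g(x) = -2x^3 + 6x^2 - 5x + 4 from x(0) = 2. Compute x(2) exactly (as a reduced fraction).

g'(x) = -6x^2 + 12x - 5.
g(2) = 2, g'(2) = -5, so x(1) = 2 - 2/(-5) = 12/5.
g(12/5) = -136/125, g'(12/5) = -269/25, so x(2) = (12/5) - (-136/125)/(-269/25) = 3092/1345.

3092/1345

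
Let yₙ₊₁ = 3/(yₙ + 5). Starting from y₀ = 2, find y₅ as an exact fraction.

3507/6478

y₁ = 3/(2 + 5) = 3/7.
y₂ = 3/(3/7 + 5) = 21/38.
y₃ = 3/(21/38 + 5) = 114/211.
y₄ = 3/(114/211 + 5) = 633/1169.
y₅ = 3/(633/1169 + 5) = 3507/6478.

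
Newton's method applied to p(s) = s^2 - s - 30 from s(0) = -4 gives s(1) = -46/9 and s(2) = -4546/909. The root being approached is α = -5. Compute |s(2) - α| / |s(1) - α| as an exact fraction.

s(1) - α = -46/9 - (-5) = -46/9 + 5 = -1/9, so |s(1) - α| = 1/9.
s(2) - α = -4546/909 - (-5) = -4546/909 + 5 = -1/909, so |s(2) - α| = 1/909.
Ratio = (1/909) / (1/9) = 1/101.

1/101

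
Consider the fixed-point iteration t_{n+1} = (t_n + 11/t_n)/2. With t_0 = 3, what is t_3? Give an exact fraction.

79201/23880

t_1 = (3 + 11/3)/2 = 10/3.
t_2 = (10/3 + 11/(10/3))/2 = 199/60.
t_3 = (199/60 + 11/(199/60))/2 = 79201/23880.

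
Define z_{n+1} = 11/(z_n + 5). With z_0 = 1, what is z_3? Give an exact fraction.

451/271

z_1 = 11/(1 + 5) = 11/6.
z_2 = 11/(11/6 + 5) = 66/41.
z_3 = 11/(66/41 + 5) = 451/271.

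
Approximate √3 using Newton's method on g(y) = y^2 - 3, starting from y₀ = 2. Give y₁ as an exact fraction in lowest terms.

g'(y) = 2y.
g(2) = 1, g'(2) = 4, so y₁ = 2 - 1/4 = 7/4.

7/4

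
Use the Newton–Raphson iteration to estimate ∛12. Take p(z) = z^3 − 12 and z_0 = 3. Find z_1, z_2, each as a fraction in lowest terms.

z_1 = 22/9, z_2 = 7511/3267

p'(z) = 3z^2.
p(3) = 15, p'(3) = 27, so z_1 = 3 − 15/27 = 22/9.
p(22/9) = 1900/729, p'(22/9) = 484/27, so z_2 = (22/9) − (1900/729)/(484/27) = 7511/3267.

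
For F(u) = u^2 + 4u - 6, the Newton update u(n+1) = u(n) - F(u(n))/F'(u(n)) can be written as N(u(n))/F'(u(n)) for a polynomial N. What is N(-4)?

F'(u) = 2u + 4.
N(u) = u·F'(u) - F(u) = u·(2u + 4) - (u^2 + 4u - 6) = u^2 + 6.
N(-4) = 22.

22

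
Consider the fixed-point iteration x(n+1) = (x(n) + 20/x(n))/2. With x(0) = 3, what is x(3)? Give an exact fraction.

x(1) = (3 + 20/3)/2 = 29/6.
x(2) = (29/6 + 20/(29/6))/2 = 1561/348.
x(3) = (1561/348 + 20/(1561/348))/2 = 4858801/1086456.

4858801/1086456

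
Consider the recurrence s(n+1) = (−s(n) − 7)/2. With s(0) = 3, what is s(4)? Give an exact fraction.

s(1) = (−3 − 7)/2 = −5.
s(2) = (−(−5) − 7)/2 = −1.
s(3) = (−(−1) − 7)/2 = −3.
s(4) = (−(−3) − 7)/2 = −2.

−2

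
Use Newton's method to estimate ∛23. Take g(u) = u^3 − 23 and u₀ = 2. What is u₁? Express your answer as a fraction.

g'(u) = 3u^2.
g(2) = −15, g'(2) = 12, so u₁ = 2 − (−15)/12 = 13/4.

13/4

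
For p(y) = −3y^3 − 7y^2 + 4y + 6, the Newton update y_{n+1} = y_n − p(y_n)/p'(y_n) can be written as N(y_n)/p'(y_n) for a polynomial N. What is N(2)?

p'(y) = −9y^2 − 14y + 4.
N(y) = y·p'(y) − p(y) = y·(−9y^2 − 14y + 4) − (−3y^3 − 7y^2 + 4y + 6) = −6y^3 − 7y^2 − 6.
N(2) = −82.

−82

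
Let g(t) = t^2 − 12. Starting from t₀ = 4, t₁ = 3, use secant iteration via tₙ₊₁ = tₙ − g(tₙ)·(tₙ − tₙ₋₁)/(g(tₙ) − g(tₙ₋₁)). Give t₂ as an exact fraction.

24/7

g(4) = 4, g(3) = −3. t₂ = 3 − (−3)·(3 − 4)/((−3) − 4) = 24/7.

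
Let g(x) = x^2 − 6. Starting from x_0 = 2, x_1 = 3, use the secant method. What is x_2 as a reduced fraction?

g(2) = −2, g(3) = 3. x_2 = 3 − 3·(3 − 2)/(3 − (−2)) = 12/5.

12/5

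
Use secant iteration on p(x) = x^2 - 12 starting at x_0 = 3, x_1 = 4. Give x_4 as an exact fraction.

p(3) = -3, p(4) = 4. x_2 = 4 - 4·(4 - 3)/(4 - (-3)) = 24/7.
p(4) = 4, p(24/7) = -12/49. x_3 = (24/7) - (-12/49)·((24/7) - 4)/((-12/49) - 4) = 45/13.
p(24/7) = -12/49, p(45/13) = -3/169. x_4 = (45/13) - (-3/169)·((45/13) - (24/7))/((-3/169) - (-12/49)) = 724/209.

724/209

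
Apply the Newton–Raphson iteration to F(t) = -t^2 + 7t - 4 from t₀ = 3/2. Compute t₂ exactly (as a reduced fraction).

F'(t) = -2t + 7.
F(3/2) = 17/4, F'(3/2) = 4, so t₁ = (3/2) - (17/4)/4 = 7/16.
F(7/16) = -289/256, F'(7/16) = 49/8, so t₂ = (7/16) - (-289/256)/(49/8) = 975/1568.

975/1568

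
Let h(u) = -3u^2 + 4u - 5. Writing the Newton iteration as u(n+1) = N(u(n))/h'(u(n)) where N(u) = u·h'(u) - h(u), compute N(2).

h'(u) = -6u + 4.
N(u) = u·h'(u) - h(u) = u·(-6u + 4) - (-3u^2 + 4u - 5) = -3u^2 + 5.
N(2) = -7.

-7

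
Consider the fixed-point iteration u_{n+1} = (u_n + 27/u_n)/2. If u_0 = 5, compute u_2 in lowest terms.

u_1 = (5 + 27/5)/2 = 26/5.
u_2 = (26/5 + 27/(26/5))/2 = 1351/260.

1351/260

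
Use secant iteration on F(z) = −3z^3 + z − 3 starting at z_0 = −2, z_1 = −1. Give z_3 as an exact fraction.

−3783/3383

F(−2) = 19, F(−1) = −1. z_2 = (−1) − (−1)·((−1) − (−2))/((−1) − 19) = −21/20.
F(−1) = −1, F(−21/20) = −4617/8000. z_3 = (−21/20) − (−4617/8000)·((−21/20) − (−1))/((−4617/8000) − (−1)) = −3783/3383.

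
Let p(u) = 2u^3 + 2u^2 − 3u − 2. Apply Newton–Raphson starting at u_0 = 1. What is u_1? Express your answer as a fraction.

8/7

p'(u) = 6u^2 + 4u − 3.
p(1) = −1, p'(1) = 7, so u_1 = 1 − (−1)/7 = 8/7.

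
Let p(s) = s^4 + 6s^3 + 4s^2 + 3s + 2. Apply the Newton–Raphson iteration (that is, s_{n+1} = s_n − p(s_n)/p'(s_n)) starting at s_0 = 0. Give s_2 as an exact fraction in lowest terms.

−86/121

p'(s) = 4s^3 + 18s^2 + 8s + 3.
p(0) = 2, p'(0) = 3, so s_1 = 0 − 2/3 = −2/3.
p(−2/3) = 16/81, p'(−2/3) = 121/27, so s_2 = (−2/3) − (16/81)/(121/27) = −86/121.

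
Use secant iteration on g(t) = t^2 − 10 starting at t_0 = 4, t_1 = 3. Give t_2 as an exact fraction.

22/7

g(4) = 6, g(3) = −1. t_2 = 3 − (−1)·(3 − 4)/((−1) − 6) = 22/7.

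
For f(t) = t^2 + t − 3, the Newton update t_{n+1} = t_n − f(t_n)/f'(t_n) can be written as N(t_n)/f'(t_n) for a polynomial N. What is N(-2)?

7

f'(t) = 2t + 1.
N(t) = t·f'(t) − f(t) = t·(2t + 1) − (t^2 + t − 3) = t^2 + 3.
N(-2) = 7.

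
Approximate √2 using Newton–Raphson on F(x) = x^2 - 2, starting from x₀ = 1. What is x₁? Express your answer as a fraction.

3/2

F'(x) = 2x.
F(1) = -1, F'(1) = 2, so x₁ = 1 - (-1)/2 = 3/2.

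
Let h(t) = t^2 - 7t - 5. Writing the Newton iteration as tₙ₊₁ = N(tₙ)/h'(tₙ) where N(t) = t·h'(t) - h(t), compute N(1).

6

h'(t) = 2t - 7.
N(t) = t·h'(t) - h(t) = t·(2t - 7) - (t^2 - 7t - 5) = t^2 + 5.
N(1) = 6.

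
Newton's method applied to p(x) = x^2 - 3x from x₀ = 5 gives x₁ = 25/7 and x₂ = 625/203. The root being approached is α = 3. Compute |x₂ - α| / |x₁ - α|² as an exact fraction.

7/29

x₁ - α = 25/7 - 3 = 4/7, so |x₁ - α| = 4/7.
x₂ - α = 625/203 - 3 = 16/203, so |x₂ - α| = 16/203.
|x₁ - α|² = 16/49.
Ratio = (16/203) / (16/49) = 7/29.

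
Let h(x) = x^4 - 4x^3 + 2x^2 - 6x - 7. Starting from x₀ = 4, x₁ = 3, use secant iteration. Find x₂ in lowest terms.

h(4) = 1, h(3) = -34. x₂ = 3 - (-34)·(3 - 4)/((-34) - 1) = 139/35.

139/35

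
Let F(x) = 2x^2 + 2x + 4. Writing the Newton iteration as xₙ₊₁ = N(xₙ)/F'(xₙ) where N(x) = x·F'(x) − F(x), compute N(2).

F'(x) = 4x + 2.
N(x) = x·F'(x) − F(x) = x·(4x + 2) − (2x^2 + 2x + 4) = 2x^2 − 4.
N(2) = 4.

4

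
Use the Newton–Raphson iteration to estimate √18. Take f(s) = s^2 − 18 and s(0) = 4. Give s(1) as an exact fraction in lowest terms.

f'(s) = 2s.
f(4) = −2, f'(4) = 8, so s(1) = 4 − (−2)/8 = 17/4.

17/4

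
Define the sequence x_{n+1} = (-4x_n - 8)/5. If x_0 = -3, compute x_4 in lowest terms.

-1096/625

x_1 = (-4·(-3) - 8)/5 = 4/5.
x_2 = (-4·(4/5) - 8)/5 = -56/25.
x_3 = (-4·(-56/25) - 8)/5 = 24/125.
x_4 = (-4·(24/125) - 8)/5 = -1096/625.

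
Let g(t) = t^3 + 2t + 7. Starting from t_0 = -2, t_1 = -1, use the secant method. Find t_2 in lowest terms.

g(-2) = -5, g(-1) = 4. t_2 = (-1) - 4·((-1) - (-2))/(4 - (-5)) = -13/9.

-13/9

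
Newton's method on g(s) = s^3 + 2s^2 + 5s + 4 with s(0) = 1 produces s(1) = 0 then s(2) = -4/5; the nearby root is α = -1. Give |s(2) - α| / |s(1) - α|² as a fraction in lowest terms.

1/5

s(1) - α = 0 - (-1) = 0 + 1 = 1, so |s(1) - α| = 1.
s(2) - α = -4/5 - (-1) = -4/5 + 1 = 1/5, so |s(2) - α| = 1/5.
|s(1) - α|² = 1.
Ratio = (1/5) / 1 = 1/5.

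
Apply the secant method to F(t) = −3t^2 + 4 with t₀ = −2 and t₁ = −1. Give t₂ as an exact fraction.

−10/9

F(−2) = −8, F(−1) = 1. t₂ = (−1) − 1·((−1) − (−2))/(1 − (−8)) = −10/9.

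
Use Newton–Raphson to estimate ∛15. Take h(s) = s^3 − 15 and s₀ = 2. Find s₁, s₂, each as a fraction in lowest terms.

s₁ = 31/12, s₂ = 42751/17298

h'(s) = 3s^2.
h(2) = −7, h'(2) = 12, so s₁ = 2 − (−7)/12 = 31/12.
h(31/12) = 3871/1728, h'(31/12) = 961/48, so s₂ = (31/12) − (3871/1728)/(961/48) = 42751/17298.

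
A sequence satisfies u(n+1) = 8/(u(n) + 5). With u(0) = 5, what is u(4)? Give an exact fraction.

u(1) = 8/(5 + 5) = 4/5.
u(2) = 8/(4/5 + 5) = 40/29.
u(3) = 8/(40/29 + 5) = 232/185.
u(4) = 8/(232/185 + 5) = 1480/1157.

1480/1157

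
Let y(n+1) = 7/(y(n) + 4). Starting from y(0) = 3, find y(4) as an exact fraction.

y(1) = 7/(3 + 4) = 1.
y(2) = 7/(1 + 4) = 7/5.
y(3) = 7/(7/5 + 4) = 35/27.
y(4) = 7/(35/27 + 4) = 189/143.

189/143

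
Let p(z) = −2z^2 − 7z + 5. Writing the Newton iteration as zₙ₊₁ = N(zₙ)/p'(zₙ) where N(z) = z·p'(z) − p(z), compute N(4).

−37

p'(z) = −4z − 7.
N(z) = z·p'(z) − p(z) = z·(−4z − 7) − (−2z^2 − 7z + 5) = −2z^2 − 5.
N(4) = −37.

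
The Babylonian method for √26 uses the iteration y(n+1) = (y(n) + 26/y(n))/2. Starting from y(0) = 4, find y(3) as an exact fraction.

y(1) = (4 + 26/4)/2 = 21/4.
y(2) = (21/4 + 26/(21/4))/2 = 857/168.
y(3) = (857/168 + 26/(857/168))/2 = 1468273/287952.

1468273/287952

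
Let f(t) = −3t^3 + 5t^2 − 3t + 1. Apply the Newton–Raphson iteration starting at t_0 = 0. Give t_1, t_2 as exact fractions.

t_1 = 1/3, t_2 = 1

f'(t) = −9t^2 + 10t − 3.
f(0) = 1, f'(0) = −3, so t_1 = 0 − 1/(−3) = 1/3.
f(1/3) = 4/9, f'(1/3) = −2/3, so t_2 = (1/3) − (4/9)/(−2/3) = 1.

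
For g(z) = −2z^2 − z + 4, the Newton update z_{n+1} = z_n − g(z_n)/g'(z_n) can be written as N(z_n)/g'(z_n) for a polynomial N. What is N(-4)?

g'(z) = −4z − 1.
N(z) = z·g'(z) − g(z) = z·(−4z − 1) − (−2z^2 − z + 4) = −2z^2 − 4.
N(-4) = −36.

−36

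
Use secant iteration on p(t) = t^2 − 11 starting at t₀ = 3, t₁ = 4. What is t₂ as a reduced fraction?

23/7

p(3) = −2, p(4) = 5. t₂ = 4 − 5·(4 − 3)/(5 − (−2)) = 23/7.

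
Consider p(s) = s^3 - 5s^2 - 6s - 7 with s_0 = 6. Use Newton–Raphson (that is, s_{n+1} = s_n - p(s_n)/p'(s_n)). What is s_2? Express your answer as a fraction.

p'(s) = 3s^2 - 10s - 6.
p(6) = -7, p'(6) = 42, so s_1 = 6 - (-7)/42 = 37/6.
p(37/6) = 79/216, p'(37/6) = 557/12, so s_2 = (37/6) - (79/216)/(557/12) = 30874/5013.

30874/5013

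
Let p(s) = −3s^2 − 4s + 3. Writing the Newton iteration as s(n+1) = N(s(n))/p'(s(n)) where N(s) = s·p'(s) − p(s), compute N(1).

p'(s) = −6s − 4.
N(s) = s·p'(s) − p(s) = s·(−6s − 4) − (−3s^2 − 4s + 3) = −3s^2 − 3.
N(1) = −6.

−6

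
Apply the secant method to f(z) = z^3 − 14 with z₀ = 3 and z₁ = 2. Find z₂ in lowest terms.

44/19

f(3) = 13, f(2) = −6. z₂ = 2 − (−6)·(2 − 3)/((−6) − 13) = 44/19.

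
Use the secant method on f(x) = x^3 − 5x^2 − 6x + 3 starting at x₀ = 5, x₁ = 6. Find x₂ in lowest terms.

59/10

f(5) = −27, f(6) = 3. x₂ = 6 − 3·(6 − 5)/(3 − (−27)) = 59/10.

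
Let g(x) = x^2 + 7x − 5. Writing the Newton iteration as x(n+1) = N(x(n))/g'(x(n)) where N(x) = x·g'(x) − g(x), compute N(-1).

g'(x) = 2x + 7.
N(x) = x·g'(x) − g(x) = x·(2x + 7) − (x^2 + 7x − 5) = x^2 + 5.
N(-1) = 6.

6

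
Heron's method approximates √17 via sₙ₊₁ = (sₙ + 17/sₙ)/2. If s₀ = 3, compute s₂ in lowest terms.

s₁ = (3 + 17/3)/2 = 13/3.
s₂ = (13/3 + 17/(13/3))/2 = 161/39.

161/39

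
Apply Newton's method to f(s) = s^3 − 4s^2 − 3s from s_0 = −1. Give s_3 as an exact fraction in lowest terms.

f'(s) = 3s^2 − 8s − 3.
f(−1) = −2, f'(−1) = 8, so s_1 = (−1) − (−2)/8 = −3/4.
f(−3/4) = −27/64, f'(−3/4) = 75/16, so s_2 = (−3/4) − (−27/64)/(75/16) = −33/50.
f(−33/50) = −6237/125000, f'(−33/50) = 8967/2500, so s_3 = (−33/50) − (−6237/125000)/(8967/2500) = −6897/10675.

−6897/10675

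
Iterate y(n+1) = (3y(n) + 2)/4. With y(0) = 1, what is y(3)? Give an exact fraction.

y(1) = (3·1 + 2)/4 = 5/4.
y(2) = (3·(5/4) + 2)/4 = 23/16.
y(3) = (3·(23/16) + 2)/4 = 101/64.

101/64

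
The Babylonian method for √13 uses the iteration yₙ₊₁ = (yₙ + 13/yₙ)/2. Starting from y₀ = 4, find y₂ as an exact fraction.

y₁ = (4 + 13/4)/2 = 29/8.
y₂ = (29/8 + 13/(29/8))/2 = 1673/464.

1673/464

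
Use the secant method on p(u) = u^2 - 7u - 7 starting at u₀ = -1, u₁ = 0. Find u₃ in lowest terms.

p(-1) = 1, p(0) = -7. u₂ = 0 - (-7)·(0 - (-1))/((-7) - 1) = -7/8.
p(0) = -7, p(-7/8) = -7/64. u₃ = (-7/8) - (-7/64)·((-7/8) - 0)/((-7/64) - (-7)) = -8/9.

-8/9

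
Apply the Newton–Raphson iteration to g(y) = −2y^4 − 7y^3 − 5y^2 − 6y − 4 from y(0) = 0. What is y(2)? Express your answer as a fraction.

−64/85

g'(y) = −8y^3 − 21y^2 − 10y − 6.
g(0) = −4, g'(0) = −6, so y(1) = 0 − (−4)/(−6) = −2/3.
g(−2/3) = −44/81, g'(−2/3) = −170/27, so y(2) = (−2/3) − (−44/81)/(−170/27) = −64/85.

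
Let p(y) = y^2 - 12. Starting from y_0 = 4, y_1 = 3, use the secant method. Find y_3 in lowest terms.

p(4) = 4, p(3) = -3. y_2 = 3 - (-3)·(3 - 4)/((-3) - 4) = 24/7.
p(3) = -3, p(24/7) = -12/49. y_3 = (24/7) - (-12/49)·((24/7) - 3)/((-12/49) - (-3)) = 52/15.

52/15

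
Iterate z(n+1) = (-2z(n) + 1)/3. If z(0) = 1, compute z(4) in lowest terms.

z(1) = (-2·1 + 1)/3 = -1/3.
z(2) = (-2·(-1/3) + 1)/3 = 5/9.
z(3) = (-2·(5/9) + 1)/3 = -1/27.
z(4) = (-2·(-1/27) + 1)/3 = 29/81.

29/81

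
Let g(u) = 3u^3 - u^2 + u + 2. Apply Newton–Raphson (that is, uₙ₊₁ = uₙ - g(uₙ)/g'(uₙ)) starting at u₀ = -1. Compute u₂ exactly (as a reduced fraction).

g'(u) = 9u^2 - 2u + 1.
g(-1) = -3, g'(-1) = 12, so u₁ = (-1) - (-3)/12 = -3/4.
g(-3/4) = -37/64, g'(-3/4) = 121/16, so u₂ = (-3/4) - (-37/64)/(121/16) = -163/242.

-163/242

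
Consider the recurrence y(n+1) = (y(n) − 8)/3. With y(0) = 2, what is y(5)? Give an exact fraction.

−322/81

y(1) = (2 − 8)/3 = −2.
y(2) = ((−2) − 8)/3 = −10/3.
y(3) = ((−10/3) − 8)/3 = −34/9.
y(4) = ((−34/9) − 8)/3 = −106/27.
y(5) = ((−106/27) − 8)/3 = −322/81.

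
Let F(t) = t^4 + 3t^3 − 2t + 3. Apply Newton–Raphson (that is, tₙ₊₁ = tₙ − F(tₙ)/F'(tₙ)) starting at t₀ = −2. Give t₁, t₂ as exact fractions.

F'(t) = 4t^3 + 9t^2 − 2.
F(−2) = −1, F'(−2) = 2, so t₁ = (−2) − (−1)/2 = −3/2.
F(−3/2) = 15/16, F'(−3/2) = 19/4, so t₂ = (−3/2) − (15/16)/(19/4) = −129/76.

t₁ = −3/2, t₂ = −129/76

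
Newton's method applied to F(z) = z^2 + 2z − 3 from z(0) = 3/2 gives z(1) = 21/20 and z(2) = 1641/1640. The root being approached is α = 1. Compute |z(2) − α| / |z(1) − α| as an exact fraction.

1/82

z(1) − α = 21/20 − 1 = 1/20, so |z(1) − α| = 1/20.
z(2) − α = 1641/1640 − 1 = 1/1640, so |z(2) − α| = 1/1640.
Ratio = (1/1640) / (1/20) = 1/82.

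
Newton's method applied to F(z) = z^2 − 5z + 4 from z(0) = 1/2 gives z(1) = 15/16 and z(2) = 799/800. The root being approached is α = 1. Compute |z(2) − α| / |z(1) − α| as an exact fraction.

1/50

z(1) − α = 15/16 − 1 = −1/16, so |z(1) − α| = 1/16.
z(2) − α = 799/800 − 1 = −1/800, so |z(2) − α| = 1/800.
Ratio = (1/800) / (1/16) = 1/50.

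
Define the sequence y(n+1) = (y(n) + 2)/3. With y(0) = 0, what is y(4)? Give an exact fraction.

y(1) = (0 + 2)/3 = 2/3.
y(2) = ((2/3) + 2)/3 = 8/9.
y(3) = ((8/9) + 2)/3 = 26/27.
y(4) = ((26/27) + 2)/3 = 80/81.

80/81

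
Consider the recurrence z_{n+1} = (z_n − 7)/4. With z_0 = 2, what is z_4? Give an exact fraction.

z_1 = (2 − 7)/4 = −5/4.
z_2 = ((−5/4) − 7)/4 = −33/16.
z_3 = ((−33/16) − 7)/4 = −145/64.
z_4 = ((−145/64) − 7)/4 = −593/256.

−593/256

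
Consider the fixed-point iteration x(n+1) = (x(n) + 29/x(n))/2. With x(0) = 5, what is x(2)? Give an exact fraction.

x(1) = (5 + 29/5)/2 = 27/5.
x(2) = (27/5 + 29/(27/5))/2 = 727/135.

727/135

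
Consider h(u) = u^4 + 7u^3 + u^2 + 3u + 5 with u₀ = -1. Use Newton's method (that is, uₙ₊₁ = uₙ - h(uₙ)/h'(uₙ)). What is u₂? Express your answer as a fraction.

-4735/5876

h'(u) = 4u^3 + 21u^2 + 2u + 3.
h(-1) = -3, h'(-1) = 18, so u₁ = (-1) - (-3)/18 = -5/6.
h(-5/6) = -485/1296, h'(-5/6) = 1469/108, so u₂ = (-5/6) - (-485/1296)/(1469/108) = -4735/5876.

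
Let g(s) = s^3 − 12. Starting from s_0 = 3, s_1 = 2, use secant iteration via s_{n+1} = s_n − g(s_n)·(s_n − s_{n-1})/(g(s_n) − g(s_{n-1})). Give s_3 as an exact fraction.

g(3) = 15, g(2) = −4. s_2 = 2 − (−4)·(2 − 3)/((−4) − 15) = 42/19.
g(2) = −4, g(42/19) = −8220/6859. s_3 = (42/19) − (−8220/6859)·((42/19) − 2)/((−8220/6859) − (−4)) = 2763/1201.

2763/1201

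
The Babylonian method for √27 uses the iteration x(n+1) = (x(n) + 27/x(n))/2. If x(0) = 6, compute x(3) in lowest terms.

56451/10864

x(1) = (6 + 27/6)/2 = 21/4.
x(2) = (21/4 + 27/(21/4))/2 = 291/56.
x(3) = (291/56 + 27/(291/56))/2 = 56451/10864.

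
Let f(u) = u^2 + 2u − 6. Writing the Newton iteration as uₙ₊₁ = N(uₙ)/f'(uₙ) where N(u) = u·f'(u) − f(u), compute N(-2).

10

f'(u) = 2u + 2.
N(u) = u·f'(u) − f(u) = u·(2u + 2) − (u^2 + 2u − 6) = u^2 + 6.
N(-2) = 10.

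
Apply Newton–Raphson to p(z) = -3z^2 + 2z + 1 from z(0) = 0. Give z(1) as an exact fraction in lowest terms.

-1/2

p'(z) = -6z + 2.
p(0) = 1, p'(0) = 2, so z(1) = 0 - 1/2 = -1/2.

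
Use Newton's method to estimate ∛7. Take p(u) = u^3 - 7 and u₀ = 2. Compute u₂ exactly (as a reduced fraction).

p'(u) = 3u^2.
p(2) = 1, p'(2) = 12, so u₁ = 2 - 1/12 = 23/12.
p(23/12) = 71/1728, p'(23/12) = 529/48, so u₂ = (23/12) - (71/1728)/(529/48) = 18215/9522.

18215/9522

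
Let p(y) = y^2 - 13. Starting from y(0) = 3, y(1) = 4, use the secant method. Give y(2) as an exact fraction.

25/7

p(3) = -4, p(4) = 3. y(2) = 4 - 3·(4 - 3)/(3 - (-4)) = 25/7.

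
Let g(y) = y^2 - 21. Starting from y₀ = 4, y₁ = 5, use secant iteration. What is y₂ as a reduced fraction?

g(4) = -5, g(5) = 4. y₂ = 5 - 4·(5 - 4)/(4 - (-5)) = 41/9.

41/9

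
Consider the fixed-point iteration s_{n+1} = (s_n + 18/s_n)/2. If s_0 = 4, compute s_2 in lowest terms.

s_1 = (4 + 18/4)/2 = 17/4.
s_2 = (17/4 + 18/(17/4))/2 = 577/136.

577/136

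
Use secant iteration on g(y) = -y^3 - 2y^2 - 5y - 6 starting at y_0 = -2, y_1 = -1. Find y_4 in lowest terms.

-27052/18889

g(-2) = 4, g(-1) = -2. y_2 = (-1) - (-2)·((-1) - (-2))/((-2) - 4) = -4/3.
g(-1) = -2, g(-4/3) = -14/27. y_3 = (-4/3) - (-14/27)·((-4/3) - (-1))/((-14/27) - (-2)) = -29/20.
g(-4/3) = -14/27, g(-29/20) = 749/8000. y_4 = (-29/20) - (749/8000)·((-29/20) - (-4/3))/((749/8000) - (-14/27)) = -27052/18889.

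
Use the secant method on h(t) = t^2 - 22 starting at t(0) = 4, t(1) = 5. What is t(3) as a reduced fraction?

136/29

h(4) = -6, h(5) = 3. t(2) = 5 - 3·(5 - 4)/(3 - (-6)) = 14/3.
h(5) = 3, h(14/3) = -2/9. t(3) = (14/3) - (-2/9)·((14/3) - 5)/((-2/9) - 3) = 136/29.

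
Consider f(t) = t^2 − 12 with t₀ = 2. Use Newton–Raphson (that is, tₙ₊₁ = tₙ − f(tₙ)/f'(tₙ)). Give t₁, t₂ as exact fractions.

t₁ = 4, t₂ = 7/2

f'(t) = 2t.
f(2) = −8, f'(2) = 4, so t₁ = 2 − (−8)/4 = 4.
f(4) = 4, f'(4) = 8, so t₂ = 4 − 4/8 = 7/2.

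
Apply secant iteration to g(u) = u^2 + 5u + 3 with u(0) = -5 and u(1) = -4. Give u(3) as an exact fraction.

-56/13

g(-5) = 3, g(-4) = -1. u(2) = (-4) - (-1)·((-4) - (-5))/((-1) - 3) = -17/4.
g(-4) = -1, g(-17/4) = -3/16. u(3) = (-17/4) - (-3/16)·((-17/4) - (-4))/((-3/16) - (-1)) = -56/13.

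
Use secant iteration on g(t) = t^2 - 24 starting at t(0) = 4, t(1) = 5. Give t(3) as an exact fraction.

g(4) = -8, g(5) = 1. t(2) = 5 - 1·(5 - 4)/(1 - (-8)) = 44/9.
g(5) = 1, g(44/9) = -8/81. t(3) = (44/9) - (-8/81)·((44/9) - 5)/((-8/81) - 1) = 436/89.

436/89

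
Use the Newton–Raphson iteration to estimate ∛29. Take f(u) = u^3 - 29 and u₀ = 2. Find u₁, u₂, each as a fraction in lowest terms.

u₁ = 15/4, u₂ = 4303/1350

f'(u) = 3u^2.
f(2) = -21, f'(2) = 12, so u₁ = 2 - (-21)/12 = 15/4.
f(15/4) = 1519/64, f'(15/4) = 675/16, so u₂ = (15/4) - (1519/64)/(675/16) = 4303/1350.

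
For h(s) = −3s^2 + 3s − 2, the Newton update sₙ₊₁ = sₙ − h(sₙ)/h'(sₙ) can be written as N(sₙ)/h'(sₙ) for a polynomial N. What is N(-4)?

−46

h'(s) = −6s + 3.
N(s) = s·h'(s) − h(s) = s·(−6s + 3) − (−3s^2 + 3s − 2) = −3s^2 + 2.
N(-4) = −46.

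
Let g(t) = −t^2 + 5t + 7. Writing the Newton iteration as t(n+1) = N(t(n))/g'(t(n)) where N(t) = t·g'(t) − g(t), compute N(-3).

−16

g'(t) = −2t + 5.
N(t) = t·g'(t) − g(t) = t·(−2t + 5) − (−t^2 + 5t + 7) = −t^2 − 7.
N(-3) = −16.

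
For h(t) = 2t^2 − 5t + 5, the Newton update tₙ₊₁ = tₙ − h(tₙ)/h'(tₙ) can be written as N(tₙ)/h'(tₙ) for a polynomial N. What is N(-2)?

h'(t) = 4t − 5.
N(t) = t·h'(t) − h(t) = t·(4t − 5) − (2t^2 − 5t + 5) = 2t^2 − 5.
N(-2) = 3.

3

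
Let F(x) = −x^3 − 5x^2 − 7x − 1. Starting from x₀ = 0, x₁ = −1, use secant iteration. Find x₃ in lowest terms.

1/8

F(0) = −1, F(−1) = 2. x₂ = (−1) − 2·((−1) − 0)/(2 − (−1)) = −1/3.
F(−1) = 2, F(−1/3) = 22/27. x₃ = (−1/3) − (22/27)·((−1/3) − (−1))/((22/27) − 2) = 1/8.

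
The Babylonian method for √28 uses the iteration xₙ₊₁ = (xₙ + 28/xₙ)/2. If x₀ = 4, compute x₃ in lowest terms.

x₁ = (4 + 28/4)/2 = 11/2.
x₂ = (11/2 + 28/(11/2))/2 = 233/44.
x₃ = (233/44 + 28/(233/44))/2 = 108497/20504.

108497/20504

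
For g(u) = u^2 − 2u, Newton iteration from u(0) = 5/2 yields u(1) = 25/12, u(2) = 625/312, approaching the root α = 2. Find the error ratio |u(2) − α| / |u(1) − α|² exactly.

6/13

u(1) − α = 25/12 − 2 = 1/12, so |u(1) − α| = 1/12.
u(2) − α = 625/312 − 2 = 1/312, so |u(2) − α| = 1/312.
|u(1) − α|² = 1/144.
Ratio = (1/312) / (1/144) = 6/13.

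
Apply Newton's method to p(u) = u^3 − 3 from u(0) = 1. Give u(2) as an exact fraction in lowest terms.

p'(u) = 3u^2.
p(1) = −2, p'(1) = 3, so u(1) = 1 − (−2)/3 = 5/3.
p(5/3) = 44/27, p'(5/3) = 25/3, so u(2) = (5/3) − (44/27)/(25/3) = 331/225.

331/225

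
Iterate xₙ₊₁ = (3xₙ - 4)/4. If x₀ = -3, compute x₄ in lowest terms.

x₁ = (3·(-3) - 4)/4 = -13/4.
x₂ = (3·(-13/4) - 4)/4 = -55/16.
x₃ = (3·(-55/16) - 4)/4 = -229/64.
x₄ = (3·(-229/64) - 4)/4 = -943/256.

-943/256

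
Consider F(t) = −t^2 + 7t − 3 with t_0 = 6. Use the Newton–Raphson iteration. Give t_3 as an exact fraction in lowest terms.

F'(t) = −2t + 7.
F(6) = 3, F'(6) = −5, so t_1 = 6 − 3/(−5) = 33/5.
F(33/5) = −9/25, F'(33/5) = −31/5, so t_2 = (33/5) − (−9/25)/(−31/5) = 1014/155.
F(1014/155) = −81/24025, F'(1014/155) = −943/155, so t_3 = (1014/155) − (−81/24025)/(−943/155) = 956121/146165.

956121/146165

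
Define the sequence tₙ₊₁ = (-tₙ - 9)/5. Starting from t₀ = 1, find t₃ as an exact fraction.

t₁ = (-1 - 9)/5 = -2.
t₂ = (-(-2) - 9)/5 = -7/5.
t₃ = (-(-7/5) - 9)/5 = -38/25.

-38/25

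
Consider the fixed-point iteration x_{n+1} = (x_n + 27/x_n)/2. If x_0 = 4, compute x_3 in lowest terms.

25575217/4921952

x_1 = (4 + 27/4)/2 = 43/8.
x_2 = (43/8 + 27/(43/8))/2 = 3577/688.
x_3 = (3577/688 + 27/(3577/688))/2 = 25575217/4921952.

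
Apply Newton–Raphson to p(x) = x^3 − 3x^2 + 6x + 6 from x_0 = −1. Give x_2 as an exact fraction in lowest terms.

p'(x) = 3x^2 − 6x + 6.
p(−1) = −4, p'(−1) = 15, so x_1 = (−1) − (−4)/15 = −11/15.
p(−11/15) = −1376/3375, p'(−11/15) = 901/75, so x_2 = (−11/15) − (−1376/3375)/(901/75) = −28357/40545.

−28357/40545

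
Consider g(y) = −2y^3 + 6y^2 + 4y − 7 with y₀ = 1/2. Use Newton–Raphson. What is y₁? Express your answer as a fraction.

16/17

g'(y) = −6y^2 + 12y + 4.
g(1/2) = −15/4, g'(1/2) = 17/2, so y₁ = (1/2) − (−15/4)/(17/2) = 16/17.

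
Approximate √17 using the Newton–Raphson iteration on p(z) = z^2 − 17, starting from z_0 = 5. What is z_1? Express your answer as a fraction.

21/5

p'(z) = 2z.
p(5) = 8, p'(5) = 10, so z_1 = 5 − 8/10 = 21/5.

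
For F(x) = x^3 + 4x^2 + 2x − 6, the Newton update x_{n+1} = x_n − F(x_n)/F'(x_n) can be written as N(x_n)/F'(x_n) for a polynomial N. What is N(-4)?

F'(x) = 3x^2 + 8x + 2.
N(x) = x·F'(x) − F(x) = x·(3x^2 + 8x + 2) − (x^3 + 4x^2 + 2x − 6) = 2x^3 + 4x^2 + 6.
N(-4) = −58.

−58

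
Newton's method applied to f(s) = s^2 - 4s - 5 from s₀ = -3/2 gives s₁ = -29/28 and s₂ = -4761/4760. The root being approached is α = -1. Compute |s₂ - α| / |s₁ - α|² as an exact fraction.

14/85

s₁ - α = -29/28 - (-1) = -29/28 + 1 = -1/28, so |s₁ - α| = 1/28.
s₂ - α = -4761/4760 - (-1) = -4761/4760 + 1 = -1/4760, so |s₂ - α| = 1/4760.
|s₁ - α|² = 1/784.
Ratio = (1/4760) / (1/784) = 14/85.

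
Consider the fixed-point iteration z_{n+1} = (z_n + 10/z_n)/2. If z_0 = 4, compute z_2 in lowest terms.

329/104

z_1 = (4 + 10/4)/2 = 13/4.
z_2 = (13/4 + 10/(13/4))/2 = 329/104.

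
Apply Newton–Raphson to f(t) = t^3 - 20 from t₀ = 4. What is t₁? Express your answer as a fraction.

37/12

f'(t) = 3t^2.
f(4) = 44, f'(4) = 48, so t₁ = 4 - 44/48 = 37/12.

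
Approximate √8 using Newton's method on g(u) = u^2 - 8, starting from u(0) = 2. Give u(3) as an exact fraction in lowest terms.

577/204

g'(u) = 2u.
g(2) = -4, g'(2) = 4, so u(1) = 2 - (-4)/4 = 3.
g(3) = 1, g'(3) = 6, so u(2) = 3 - 1/6 = 17/6.
g(17/6) = 1/36, g'(17/6) = 17/3, so u(3) = (17/6) - (1/36)/(17/3) = 577/204.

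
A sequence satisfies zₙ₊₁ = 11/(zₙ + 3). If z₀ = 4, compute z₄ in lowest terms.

z₁ = 11/(4 + 3) = 11/7.
z₂ = 11/(11/7 + 3) = 77/32.
z₃ = 11/(77/32 + 3) = 352/173.
z₄ = 11/(352/173 + 3) = 1903/871.

1903/871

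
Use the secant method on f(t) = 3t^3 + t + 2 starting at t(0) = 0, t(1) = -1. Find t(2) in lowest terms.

-1/2

f(0) = 2, f(-1) = -2. t(2) = (-1) - (-2)·((-1) - 0)/((-2) - 2) = -1/2.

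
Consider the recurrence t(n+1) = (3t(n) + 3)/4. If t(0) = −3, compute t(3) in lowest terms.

t(1) = (3·(−3) + 3)/4 = −3/2.
t(2) = (3·(−3/2) + 3)/4 = −3/8.
t(3) = (3·(−3/8) + 3)/4 = 15/32.

15/32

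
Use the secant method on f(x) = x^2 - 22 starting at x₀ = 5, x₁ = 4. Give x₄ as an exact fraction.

f(5) = 3, f(4) = -6. x₂ = 4 - (-6)·(4 - 5)/((-6) - 3) = 14/3.
f(4) = -6, f(14/3) = -2/9. x₃ = (14/3) - (-2/9)·((14/3) - 4)/((-2/9) - (-6)) = 61/13.
f(14/3) = -2/9, f(61/13) = 3/169. x₄ = (61/13) - (3/169)·((61/13) - (14/3))/((3/169) - (-2/9)) = 1712/365.

1712/365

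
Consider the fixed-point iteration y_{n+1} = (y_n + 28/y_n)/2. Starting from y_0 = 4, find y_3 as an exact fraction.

y_1 = (4 + 28/4)/2 = 11/2.
y_2 = (11/2 + 28/(11/2))/2 = 233/44.
y_3 = (233/44 + 28/(233/44))/2 = 108497/20504.

108497/20504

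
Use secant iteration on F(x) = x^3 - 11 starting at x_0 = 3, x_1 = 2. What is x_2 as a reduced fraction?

F(3) = 16, F(2) = -3. x_2 = 2 - (-3)·(2 - 3)/((-3) - 16) = 41/19.

41/19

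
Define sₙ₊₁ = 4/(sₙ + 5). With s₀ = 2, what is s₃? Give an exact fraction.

s₁ = 4/(2 + 5) = 4/7.
s₂ = 4/(4/7 + 5) = 28/39.
s₃ = 4/(28/39 + 5) = 156/223.

156/223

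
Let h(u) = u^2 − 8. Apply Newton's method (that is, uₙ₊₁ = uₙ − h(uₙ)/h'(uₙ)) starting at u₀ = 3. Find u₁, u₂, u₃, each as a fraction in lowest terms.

u₁ = 17/6, u₂ = 577/204, u₃ = 665857/235416

h'(u) = 2u.
h(3) = 1, h'(3) = 6, so u₁ = 3 − 1/6 = 17/6.
h(17/6) = 1/36, h'(17/6) = 17/3, so u₂ = (17/6) − (1/36)/(17/3) = 577/204.
h(577/204) = 1/41616, h'(577/204) = 577/102, so u₃ = (577/204) − (1/41616)/(577/102) = 665857/235416.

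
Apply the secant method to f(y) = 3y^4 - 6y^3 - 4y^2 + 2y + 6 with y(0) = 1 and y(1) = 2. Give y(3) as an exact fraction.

1061/1045

f(1) = 1, f(2) = -6. y(2) = 2 - (-6)·(2 - 1)/((-6) - 1) = 8/7.
f(2) = -6, f(8/7) = -1866/2401. y(3) = (8/7) - (-1866/2401)·((8/7) - 2)/((-1866/2401) - (-6)) = 1061/1045.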